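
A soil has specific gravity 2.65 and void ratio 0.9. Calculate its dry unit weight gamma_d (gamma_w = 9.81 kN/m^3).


Using gamma_d = Gs * gamma_w / (1 + e)
gamma_d = 2.65 * 9.81 / (1 + 0.9)
gamma_d = 2.65 * 9.81 / 1.9
gamma_d = 13.682 kN/m^3


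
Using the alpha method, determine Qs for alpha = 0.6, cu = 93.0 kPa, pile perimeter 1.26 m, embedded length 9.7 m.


Using Qs = alpha * cu * perimeter * L
Qs = 0.6 * 93.0 * 1.26 * 9.7
Qs = 681.99 kN


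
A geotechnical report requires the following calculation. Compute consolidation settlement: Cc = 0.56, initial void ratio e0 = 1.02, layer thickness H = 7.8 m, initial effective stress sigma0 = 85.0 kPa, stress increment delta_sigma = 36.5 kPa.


Result: 0.3355 m

Derivation:
Using Sc = Cc * H / (1 + e0) * log10((sigma0 + delta_sigma) / sigma0)
Stress ratio = (85.0 + 36.5) / 85.0 = 1.42941
log10(1.42941) = 0.155157
Cc * H / (1 + e0) = 0.56 * 7.8 / (1 + 1.02) = 2.16238
Sc = 2.16238 * 0.155157
Sc = 0.3355 m


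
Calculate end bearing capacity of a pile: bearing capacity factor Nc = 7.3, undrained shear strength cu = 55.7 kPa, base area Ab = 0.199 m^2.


Using Qb = Nc * cu * Ab
Qb = 7.3 * 55.7 * 0.199
Qb = 80.92 kN


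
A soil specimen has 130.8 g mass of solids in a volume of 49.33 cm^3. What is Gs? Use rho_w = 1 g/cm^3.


Using Gs = m_s / (V_s * rho_w)
Since rho_w = 1 g/cm^3:
Gs = 130.8 / 49.33
Gs = 2.652


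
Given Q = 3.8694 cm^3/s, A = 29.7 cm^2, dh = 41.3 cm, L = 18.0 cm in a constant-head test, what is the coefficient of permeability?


Compute hydraulic gradient:
i = dh / L = 41.3 / 18.0 = 2.29444
Then apply Darcy's law:
k = Q / (A * i)
k = 3.8694 / (29.7 * 2.29444)
k = 3.8694 / 68.145
k = 0.056782 cm/s


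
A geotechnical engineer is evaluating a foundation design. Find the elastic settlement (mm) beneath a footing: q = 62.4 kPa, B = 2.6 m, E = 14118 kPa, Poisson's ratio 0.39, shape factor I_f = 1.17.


Using Se = q * B * (1 - nu^2) * I_f / E
1 - nu^2 = 1 - 0.39^2 = 0.8479
Se = 62.4 * 2.6 * 0.8479 * 1.17 / 14118
Se = 0.011400 m
Convert to mm: Se = 0.011400 * 1000 = 11.4 mm


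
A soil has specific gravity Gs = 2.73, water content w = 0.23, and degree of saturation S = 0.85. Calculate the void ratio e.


Result: 0.7387

Derivation:
Using the relation e = Gs * w / S
e = 2.73 * 0.23 / 0.85
e = 0.7387


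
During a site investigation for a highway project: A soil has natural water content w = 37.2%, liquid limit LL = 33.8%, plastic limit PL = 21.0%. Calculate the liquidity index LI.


Result: 1.266

Derivation:
First compute the plasticity index:
PI = LL - PL = 33.8 - 21.0 = 12.8
Then compute the liquidity index:
LI = (w - PL) / PI
LI = (37.2 - 21.0) / 12.8
LI = 1.266


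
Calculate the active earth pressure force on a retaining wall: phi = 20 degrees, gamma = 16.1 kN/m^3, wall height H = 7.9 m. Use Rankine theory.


Result: 246.32 kN/m

Derivation:
Compute active earth pressure coefficient:
Ka = tan^2(45 - phi/2) = tan^2(35.0) = 0.490291
Compute active force:
Pa = 0.5 * Ka * gamma * H^2
Pa = 0.5 * 0.490291 * 16.1 * 7.9^2
Pa = 246.32 kN/m


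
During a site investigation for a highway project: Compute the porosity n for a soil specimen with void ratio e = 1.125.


Using the relation n = e / (1 + e)
n = 1.125 / (1 + 1.125)
n = 1.125 / 2.125
n = 0.5294


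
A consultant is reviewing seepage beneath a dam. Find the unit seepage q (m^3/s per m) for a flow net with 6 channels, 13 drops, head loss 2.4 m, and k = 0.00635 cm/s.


Result: 7.034e-05 m^3/s per m

Derivation:
Convert k to m/s for unit consistency with H:
k = 0.00635 cm/s = 0.00635 / 100 m/s = 6.35e-05 m/s
Using q = k * H * Nf / Nd
Nf / Nd = 6 / 13 = 0.4615
q = 6.35e-05 * 2.4 * 0.4615
q = 7.034e-05 m^3/s per m


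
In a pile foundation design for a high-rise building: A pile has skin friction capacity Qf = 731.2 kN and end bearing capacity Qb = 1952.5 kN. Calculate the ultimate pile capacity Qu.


Using Qu = Qf + Qb
Qu = 731.2 + 1952.5
Qu = 2683.7 kN


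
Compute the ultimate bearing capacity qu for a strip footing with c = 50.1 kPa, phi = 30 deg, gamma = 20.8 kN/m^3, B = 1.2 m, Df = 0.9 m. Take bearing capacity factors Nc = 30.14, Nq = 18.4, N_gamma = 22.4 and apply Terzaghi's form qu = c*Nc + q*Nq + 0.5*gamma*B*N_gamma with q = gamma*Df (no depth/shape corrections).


Result: 2134.01 kPa

Derivation:
Compute qu = c*Nc + gamma*Df*Nq + 0.5*gamma*B*N_gamma
Term 1: 50.1 * 30.14 = 1510.014
Term 2: 20.8 * 0.9 * 18.4 = 344.448
Term 3: 0.5 * 20.8 * 1.2 * 22.4 = 279.552
qu = 1510.014 + 344.448 + 279.552
qu = 2134.01 kPa


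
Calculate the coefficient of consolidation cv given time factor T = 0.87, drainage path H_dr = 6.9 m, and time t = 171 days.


Using cv = T * H_dr^2 / t
H_dr^2 = 6.9^2 = 47.61
cv = 0.87 * 47.61 / 171
cv = 0.24223 m^2/day


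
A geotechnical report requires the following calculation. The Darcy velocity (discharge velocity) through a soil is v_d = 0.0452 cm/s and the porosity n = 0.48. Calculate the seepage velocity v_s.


Result: 0.09417 cm/s

Derivation:
Using v_s = v_d / n
v_s = 0.0452 / 0.48
v_s = 0.09417 cm/s


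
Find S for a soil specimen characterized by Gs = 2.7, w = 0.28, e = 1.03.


Using S = Gs * w / e
S = 2.7 * 0.28 / 1.03
S = 0.734


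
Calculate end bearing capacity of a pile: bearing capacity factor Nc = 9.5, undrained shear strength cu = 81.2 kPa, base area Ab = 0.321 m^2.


Using Qb = Nc * cu * Ab
Qb = 9.5 * 81.2 * 0.321
Qb = 247.62 kN


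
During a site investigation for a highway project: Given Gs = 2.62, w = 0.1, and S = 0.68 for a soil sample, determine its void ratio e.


Using the relation e = Gs * w / S
e = 2.62 * 0.1 / 0.68
e = 0.3853


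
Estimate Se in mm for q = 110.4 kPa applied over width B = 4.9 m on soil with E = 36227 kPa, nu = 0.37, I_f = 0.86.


Using Se = q * B * (1 - nu^2) * I_f / E
1 - nu^2 = 1 - 0.37^2 = 0.8631
Se = 110.4 * 4.9 * 0.8631 * 0.86 / 36227
Se = 0.011084 m
Convert to mm: Se = 0.011084 * 1000 = 11.084 mm


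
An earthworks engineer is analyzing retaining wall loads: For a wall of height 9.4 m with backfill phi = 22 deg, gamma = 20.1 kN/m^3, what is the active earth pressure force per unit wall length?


Compute active earth pressure coefficient:
Ka = tan^2(45 - phi/2) = tan^2(34.0) = 0.454962
Compute active force:
Pa = 0.5 * Ka * gamma * H^2
Pa = 0.5 * 0.454962 * 20.1 * 9.4^2
Pa = 404.01 kN/m


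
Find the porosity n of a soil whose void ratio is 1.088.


Using the relation n = e / (1 + e)
n = 1.088 / (1 + 1.088)
n = 1.088 / 2.088
n = 0.5211


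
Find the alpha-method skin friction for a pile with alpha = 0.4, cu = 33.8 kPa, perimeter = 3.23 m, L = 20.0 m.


Using Qs = alpha * cu * perimeter * L
Qs = 0.4 * 33.8 * 3.23 * 20.0
Qs = 873.39 kN


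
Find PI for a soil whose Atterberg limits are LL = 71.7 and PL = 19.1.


Result: 52.6

Derivation:
Using PI = LL - PL
PI = 71.7 - 19.1
PI = 52.6


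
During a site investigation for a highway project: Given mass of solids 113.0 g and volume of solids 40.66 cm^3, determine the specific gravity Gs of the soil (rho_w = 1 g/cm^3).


Result: 2.779

Derivation:
Using Gs = m_s / (V_s * rho_w)
Since rho_w = 1 g/cm^3:
Gs = 113.0 / 40.66
Gs = 2.779


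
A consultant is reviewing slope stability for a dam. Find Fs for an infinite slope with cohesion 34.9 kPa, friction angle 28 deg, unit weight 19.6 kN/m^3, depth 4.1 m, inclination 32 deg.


Result: 1.817

Derivation:
Using Fs = c / (gamma*H*sin(beta)*cos(beta)) + tan(phi)/tan(beta)
Cohesion contribution = 34.9 / (19.6*4.1*sin(32)*cos(32))
Cohesion contribution = 0.966396
Friction contribution = tan(28)/tan(32) = 0.850913
Fs = 0.966396 + 0.850913
Fs = 1.817


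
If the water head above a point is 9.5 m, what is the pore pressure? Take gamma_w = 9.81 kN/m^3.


Using u = gamma_w * h_w
u = 9.81 * 9.5
u = 93.2 kPa


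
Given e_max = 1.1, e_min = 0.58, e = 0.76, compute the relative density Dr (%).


Result: 65.38 %

Derivation:
Using Dr = (e_max - e) / (e_max - e_min) * 100
e_max - e = 1.1 - 0.76 = 0.34
e_max - e_min = 1.1 - 0.58 = 0.52
Dr = 0.34 / 0.52 * 100
Dr = 65.38 %


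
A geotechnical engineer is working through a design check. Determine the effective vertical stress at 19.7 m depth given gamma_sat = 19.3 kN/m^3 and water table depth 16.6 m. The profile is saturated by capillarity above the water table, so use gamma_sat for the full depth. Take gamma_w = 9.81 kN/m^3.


Total stress = gamma_sat * depth
sigma = 19.3 * 19.7 = 380.21 kPa
Pore water pressure u = gamma_w * (depth - d_wt)
u = 9.81 * (19.7 - 16.6) = 30.411 kPa
Effective stress = sigma - u
sigma' = 380.21 - 30.411 = 349.8 kPa


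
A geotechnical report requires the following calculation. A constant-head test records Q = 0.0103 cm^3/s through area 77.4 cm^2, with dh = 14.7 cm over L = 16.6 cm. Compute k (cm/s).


Result: 0.00015 cm/s

Derivation:
Compute hydraulic gradient:
i = dh / L = 14.7 / 16.6 = 0.885542
Then apply Darcy's law:
k = Q / (A * i)
k = 0.0103 / (77.4 * 0.885542)
k = 0.0103 / 68.541
k = 0.00015 cm/s


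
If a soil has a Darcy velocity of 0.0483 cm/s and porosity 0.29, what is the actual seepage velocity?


Using v_s = v_d / n
v_s = 0.0483 / 0.29
v_s = 0.16655 cm/s


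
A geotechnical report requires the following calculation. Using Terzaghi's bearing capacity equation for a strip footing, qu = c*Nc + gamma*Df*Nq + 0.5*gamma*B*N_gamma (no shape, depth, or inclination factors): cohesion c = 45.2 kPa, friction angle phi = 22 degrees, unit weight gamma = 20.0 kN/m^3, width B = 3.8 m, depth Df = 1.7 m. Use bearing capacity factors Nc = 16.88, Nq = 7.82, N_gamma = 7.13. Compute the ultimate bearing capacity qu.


Result: 1299.8 kPa

Derivation:
Compute qu = c*Nc + gamma*Df*Nq + 0.5*gamma*B*N_gamma
Term 1: 45.2 * 16.88 = 762.976
Term 2: 20.0 * 1.7 * 7.82 = 265.88
Term 3: 0.5 * 20.0 * 3.8 * 7.13 = 270.94
qu = 762.976 + 265.88 + 270.94
qu = 1299.8 kPa


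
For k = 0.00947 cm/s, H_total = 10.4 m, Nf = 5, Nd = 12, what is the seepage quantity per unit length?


Result: 0.0004104 m^3/s per m

Derivation:
Convert k to m/s for unit consistency with H:
k = 0.00947 cm/s = 0.00947 / 100 m/s = 9.47e-05 m/s
Using q = k * H * Nf / Nd
Nf / Nd = 5 / 12 = 0.4167
q = 9.47e-05 * 10.4 * 0.4167
q = 0.0004104 m^3/s per m


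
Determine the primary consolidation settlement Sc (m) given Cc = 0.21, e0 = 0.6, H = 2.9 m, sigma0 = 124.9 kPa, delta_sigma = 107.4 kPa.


Result: 0.1026 m

Derivation:
Using Sc = Cc * H / (1 + e0) * log10((sigma0 + delta_sigma) / sigma0)
Stress ratio = (124.9 + 107.4) / 124.9 = 1.85989
log10(1.85989) = 0.269487
Cc * H / (1 + e0) = 0.21 * 2.9 / (1 + 0.6) = 0.380625
Sc = 0.380625 * 0.269487
Sc = 0.1026 m


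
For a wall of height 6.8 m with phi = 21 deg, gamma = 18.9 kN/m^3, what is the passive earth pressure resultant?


Compute passive earth pressure coefficient:
Kp = tan^2(45 + phi/2) = tan^2(55.5) = 2.117051
Compute passive force:
Pp = 0.5 * Kp * gamma * H^2
Pp = 0.5 * 2.117051 * 18.9 * 6.8^2
Pp = 925.08 kN/m


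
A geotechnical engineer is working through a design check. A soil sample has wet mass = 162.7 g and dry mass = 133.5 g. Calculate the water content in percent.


Using w = (m_wet - m_dry) / m_dry * 100
m_wet - m_dry = 162.7 - 133.5 = 29.2 g
w = 29.2 / 133.5 * 100
w = 21.87 %


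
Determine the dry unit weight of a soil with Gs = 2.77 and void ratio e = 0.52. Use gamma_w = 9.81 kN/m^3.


Using gamma_d = Gs * gamma_w / (1 + e)
gamma_d = 2.77 * 9.81 / (1 + 0.52)
gamma_d = 2.77 * 9.81 / 1.52
gamma_d = 17.877 kN/m^3


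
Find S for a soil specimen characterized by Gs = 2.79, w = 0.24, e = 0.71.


Using S = Gs * w / e
S = 2.79 * 0.24 / 0.71
S = 0.9431


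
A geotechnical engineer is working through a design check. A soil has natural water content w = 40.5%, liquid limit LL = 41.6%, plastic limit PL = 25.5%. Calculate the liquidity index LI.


First compute the plasticity index:
PI = LL - PL = 41.6 - 25.5 = 16.1
Then compute the liquidity index:
LI = (w - PL) / PI
LI = (40.5 - 25.5) / 16.1
LI = 0.932


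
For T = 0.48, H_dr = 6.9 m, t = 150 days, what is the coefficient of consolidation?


Result: 0.15235 m^2/day

Derivation:
Using cv = T * H_dr^2 / t
H_dr^2 = 6.9^2 = 47.61
cv = 0.48 * 47.61 / 150
cv = 0.15235 m^2/day


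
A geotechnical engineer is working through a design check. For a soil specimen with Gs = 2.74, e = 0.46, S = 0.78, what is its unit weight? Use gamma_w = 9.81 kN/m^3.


Using gamma = gamma_w * (Gs + S*e) / (1 + e)
Numerator: Gs + S*e = 2.74 + 0.78*0.46 = 3.0988
Denominator: 1 + e = 1 + 0.46 = 1.46
gamma = 9.81 * 3.0988 / 1.46
gamma = 20.821 kN/m^3


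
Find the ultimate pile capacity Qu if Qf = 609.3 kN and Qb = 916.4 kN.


Using Qu = Qf + Qb
Qu = 609.3 + 916.4
Qu = 1525.7 kN


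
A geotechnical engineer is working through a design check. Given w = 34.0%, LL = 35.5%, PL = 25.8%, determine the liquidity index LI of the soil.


First compute the plasticity index:
PI = LL - PL = 35.5 - 25.8 = 9.7
Then compute the liquidity index:
LI = (w - PL) / PI
LI = (34.0 - 25.8) / 9.7
LI = 0.845


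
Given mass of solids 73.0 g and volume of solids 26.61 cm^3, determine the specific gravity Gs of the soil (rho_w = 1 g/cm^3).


Result: 2.743

Derivation:
Using Gs = m_s / (V_s * rho_w)
Since rho_w = 1 g/cm^3:
Gs = 73.0 / 26.61
Gs = 2.743


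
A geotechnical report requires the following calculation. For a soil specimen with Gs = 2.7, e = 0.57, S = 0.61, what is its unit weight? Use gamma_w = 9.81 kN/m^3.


Using gamma = gamma_w * (Gs + S*e) / (1 + e)
Numerator: Gs + S*e = 2.7 + 0.61*0.57 = 3.0477
Denominator: 1 + e = 1 + 0.57 = 1.57
gamma = 9.81 * 3.0477 / 1.57
gamma = 19.043 kN/m^3


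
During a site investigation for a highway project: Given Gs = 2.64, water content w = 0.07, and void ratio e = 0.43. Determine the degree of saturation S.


Result: 0.4298

Derivation:
Using S = Gs * w / e
S = 2.64 * 0.07 / 0.43
S = 0.4298


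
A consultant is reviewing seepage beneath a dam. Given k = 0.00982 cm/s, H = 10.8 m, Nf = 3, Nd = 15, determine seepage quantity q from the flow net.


Convert k to m/s for unit consistency with H:
k = 0.00982 cm/s = 0.00982 / 100 m/s = 9.82e-05 m/s
Using q = k * H * Nf / Nd
Nf / Nd = 3 / 15 = 0.2
q = 9.82e-05 * 10.8 * 0.2
q = 0.0002121 m^3/s per m


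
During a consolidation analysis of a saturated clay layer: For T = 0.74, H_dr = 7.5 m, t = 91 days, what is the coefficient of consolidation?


Using cv = T * H_dr^2 / t
H_dr^2 = 7.5^2 = 56.25
cv = 0.74 * 56.25 / 91
cv = 0.45742 m^2/day


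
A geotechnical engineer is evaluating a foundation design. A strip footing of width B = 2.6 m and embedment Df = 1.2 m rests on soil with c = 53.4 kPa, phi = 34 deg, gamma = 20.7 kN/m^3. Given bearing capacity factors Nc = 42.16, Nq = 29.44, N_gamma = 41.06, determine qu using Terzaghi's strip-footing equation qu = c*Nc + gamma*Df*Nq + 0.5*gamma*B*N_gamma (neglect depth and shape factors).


Compute qu = c*Nc + gamma*Df*Nq + 0.5*gamma*B*N_gamma
Term 1: 53.4 * 42.16 = 2251.344
Term 2: 20.7 * 1.2 * 29.44 = 731.2896
Term 3: 0.5 * 20.7 * 2.6 * 41.06 = 1104.9246
qu = 2251.344 + 731.2896 + 1104.9246
qu = 4087.56 kPa


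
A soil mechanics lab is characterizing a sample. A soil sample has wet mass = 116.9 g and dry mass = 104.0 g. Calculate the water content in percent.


Result: 12.4 %

Derivation:
Using w = (m_wet - m_dry) / m_dry * 100
m_wet - m_dry = 116.9 - 104.0 = 12.9 g
w = 12.9 / 104.0 * 100
w = 12.4 %


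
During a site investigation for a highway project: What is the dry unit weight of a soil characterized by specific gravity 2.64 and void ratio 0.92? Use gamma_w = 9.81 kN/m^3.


Result: 13.489 kN/m^3

Derivation:
Using gamma_d = Gs * gamma_w / (1 + e)
gamma_d = 2.64 * 9.81 / (1 + 0.92)
gamma_d = 2.64 * 9.81 / 1.92
gamma_d = 13.489 kN/m^3


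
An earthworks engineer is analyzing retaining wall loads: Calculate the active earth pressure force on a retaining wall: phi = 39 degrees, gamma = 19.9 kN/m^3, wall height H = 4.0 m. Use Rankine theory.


Compute active earth pressure coefficient:
Ka = tan^2(45 - phi/2) = tan^2(25.5) = 0.227506
Compute active force:
Pa = 0.5 * Ka * gamma * H^2
Pa = 0.5 * 0.227506 * 19.9 * 4.0^2
Pa = 36.22 kN/m


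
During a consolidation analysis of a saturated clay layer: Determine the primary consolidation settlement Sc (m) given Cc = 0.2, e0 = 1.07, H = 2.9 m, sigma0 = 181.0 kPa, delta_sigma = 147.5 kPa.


Using Sc = Cc * H / (1 + e0) * log10((sigma0 + delta_sigma) / sigma0)
Stress ratio = (181.0 + 147.5) / 181.0 = 1.81492
log10(1.81492) = 0.258857
Cc * H / (1 + e0) = 0.2 * 2.9 / (1 + 1.07) = 0.280193
Sc = 0.280193 * 0.258857
Sc = 0.0725 m


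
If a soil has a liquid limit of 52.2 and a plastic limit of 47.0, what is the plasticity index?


Result: 5.2

Derivation:
Using PI = LL - PL
PI = 52.2 - 47.0
PI = 5.2


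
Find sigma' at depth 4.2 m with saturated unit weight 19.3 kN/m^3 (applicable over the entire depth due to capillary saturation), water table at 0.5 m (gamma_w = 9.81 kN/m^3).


Total stress = gamma_sat * depth
sigma = 19.3 * 4.2 = 81.06 kPa
Pore water pressure u = gamma_w * (depth - d_wt)
u = 9.81 * (4.2 - 0.5) = 36.297 kPa
Effective stress = sigma - u
sigma' = 81.06 - 36.297 = 44.76 kPa


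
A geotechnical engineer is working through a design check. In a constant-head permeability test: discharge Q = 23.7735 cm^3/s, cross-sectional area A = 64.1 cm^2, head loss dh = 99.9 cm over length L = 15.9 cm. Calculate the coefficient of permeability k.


Result: 0.059029 cm/s

Derivation:
Compute hydraulic gradient:
i = dh / L = 99.9 / 15.9 = 6.28302
Then apply Darcy's law:
k = Q / (A * i)
k = 23.7735 / (64.1 * 6.28302)
k = 23.7735 / 402.742
k = 0.059029 cm/s


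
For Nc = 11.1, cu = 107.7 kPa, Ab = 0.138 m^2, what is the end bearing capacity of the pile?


Result: 164.97 kN

Derivation:
Using Qb = Nc * cu * Ab
Qb = 11.1 * 107.7 * 0.138
Qb = 164.97 kN


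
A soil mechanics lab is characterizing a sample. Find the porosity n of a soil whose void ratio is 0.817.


Result: 0.4496

Derivation:
Using the relation n = e / (1 + e)
n = 0.817 / (1 + 0.817)
n = 0.817 / 1.817
n = 0.4496


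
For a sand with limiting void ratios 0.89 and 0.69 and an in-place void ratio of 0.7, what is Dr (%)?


Using Dr = (e_max - e) / (e_max - e_min) * 100
e_max - e = 0.89 - 0.7 = 0.19
e_max - e_min = 0.89 - 0.69 = 0.2
Dr = 0.19 / 0.2 * 100
Dr = 95.0 %


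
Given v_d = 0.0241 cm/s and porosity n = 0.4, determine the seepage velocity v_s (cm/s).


Using v_s = v_d / n
v_s = 0.0241 / 0.4
v_s = 0.06025 cm/s


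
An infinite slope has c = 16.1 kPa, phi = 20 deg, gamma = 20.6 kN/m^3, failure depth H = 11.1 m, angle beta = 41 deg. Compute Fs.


Result: 0.561

Derivation:
Using Fs = c / (gamma*H*sin(beta)*cos(beta)) + tan(phi)/tan(beta)
Cohesion contribution = 16.1 / (20.6*11.1*sin(41)*cos(41))
Cohesion contribution = 0.142204
Friction contribution = tan(20)/tan(41) = 0.4187
Fs = 0.142204 + 0.4187
Fs = 0.561


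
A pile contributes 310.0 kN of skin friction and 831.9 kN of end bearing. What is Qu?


Using Qu = Qf + Qb
Qu = 310.0 + 831.9
Qu = 1141.9 kN


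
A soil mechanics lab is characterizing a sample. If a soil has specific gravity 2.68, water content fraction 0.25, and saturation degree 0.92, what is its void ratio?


Using the relation e = Gs * w / S
e = 2.68 * 0.25 / 0.92
e = 0.7283


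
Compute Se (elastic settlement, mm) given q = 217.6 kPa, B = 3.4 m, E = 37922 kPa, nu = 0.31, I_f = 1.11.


Result: 19.574 mm

Derivation:
Using Se = q * B * (1 - nu^2) * I_f / E
1 - nu^2 = 1 - 0.31^2 = 0.9039
Se = 217.6 * 3.4 * 0.9039 * 1.11 / 37922
Se = 0.019574 m
Convert to mm: Se = 0.019574 * 1000 = 19.574 mm


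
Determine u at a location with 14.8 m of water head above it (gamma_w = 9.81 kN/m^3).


Result: 145.19 kPa

Derivation:
Using u = gamma_w * h_w
u = 9.81 * 14.8
u = 145.19 kPa


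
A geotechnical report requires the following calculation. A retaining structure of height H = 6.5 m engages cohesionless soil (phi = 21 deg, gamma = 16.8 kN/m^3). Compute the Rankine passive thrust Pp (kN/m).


Result: 751.34 kN/m

Derivation:
Compute passive earth pressure coefficient:
Kp = tan^2(45 + phi/2) = tan^2(55.5) = 2.117051
Compute passive force:
Pp = 0.5 * Kp * gamma * H^2
Pp = 0.5 * 2.117051 * 16.8 * 6.5^2
Pp = 751.34 kN/m


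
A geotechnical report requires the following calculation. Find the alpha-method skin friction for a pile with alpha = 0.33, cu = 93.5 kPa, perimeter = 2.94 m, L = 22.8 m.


Using Qs = alpha * cu * perimeter * L
Qs = 0.33 * 93.5 * 2.94 * 22.8
Qs = 2068.27 kN


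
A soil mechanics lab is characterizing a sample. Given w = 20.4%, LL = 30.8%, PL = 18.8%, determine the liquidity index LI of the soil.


Result: 0.133

Derivation:
First compute the plasticity index:
PI = LL - PL = 30.8 - 18.8 = 12.0
Then compute the liquidity index:
LI = (w - PL) / PI
LI = (20.4 - 18.8) / 12.0
LI = 0.133


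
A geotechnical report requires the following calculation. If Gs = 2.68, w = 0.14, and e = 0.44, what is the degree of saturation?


Using S = Gs * w / e
S = 2.68 * 0.14 / 0.44
S = 0.8527


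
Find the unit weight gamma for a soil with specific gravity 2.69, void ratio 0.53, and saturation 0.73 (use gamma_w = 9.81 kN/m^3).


Using gamma = gamma_w * (Gs + S*e) / (1 + e)
Numerator: Gs + S*e = 2.69 + 0.73*0.53 = 3.0769
Denominator: 1 + e = 1 + 0.53 = 1.53
gamma = 9.81 * 3.0769 / 1.53
gamma = 19.728 kN/m^3


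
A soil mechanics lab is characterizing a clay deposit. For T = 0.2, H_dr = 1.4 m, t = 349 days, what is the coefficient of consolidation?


Using cv = T * H_dr^2 / t
H_dr^2 = 1.4^2 = 1.96
cv = 0.2 * 1.96 / 349
cv = 0.00112 m^2/day


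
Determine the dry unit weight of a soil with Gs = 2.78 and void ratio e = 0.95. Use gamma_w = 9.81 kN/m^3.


Using gamma_d = Gs * gamma_w / (1 + e)
gamma_d = 2.78 * 9.81 / (1 + 0.95)
gamma_d = 2.78 * 9.81 / 1.95
gamma_d = 13.986 kN/m^3


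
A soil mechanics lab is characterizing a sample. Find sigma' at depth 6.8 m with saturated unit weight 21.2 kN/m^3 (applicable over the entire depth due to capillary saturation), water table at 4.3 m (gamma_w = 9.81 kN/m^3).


Total stress = gamma_sat * depth
sigma = 21.2 * 6.8 = 144.16 kPa
Pore water pressure u = gamma_w * (depth - d_wt)
u = 9.81 * (6.8 - 4.3) = 24.525 kPa
Effective stress = sigma - u
sigma' = 144.16 - 24.525 = 119.64 kPa


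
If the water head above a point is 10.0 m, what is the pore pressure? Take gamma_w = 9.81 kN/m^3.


Using u = gamma_w * h_w
u = 9.81 * 10.0
u = 98.1 kPa


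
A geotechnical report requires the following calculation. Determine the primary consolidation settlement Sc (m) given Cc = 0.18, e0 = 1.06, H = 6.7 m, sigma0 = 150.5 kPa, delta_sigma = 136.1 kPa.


Using Sc = Cc * H / (1 + e0) * log10((sigma0 + delta_sigma) / sigma0)
Stress ratio = (150.5 + 136.1) / 150.5 = 1.90432
log10(1.90432) = 0.27974
Cc * H / (1 + e0) = 0.18 * 6.7 / (1 + 1.06) = 0.585437
Sc = 0.585437 * 0.27974
Sc = 0.1638 m


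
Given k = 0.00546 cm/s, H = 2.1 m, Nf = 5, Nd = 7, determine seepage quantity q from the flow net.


Convert k to m/s for unit consistency with H:
k = 0.00546 cm/s = 0.00546 / 100 m/s = 5.46e-05 m/s
Using q = k * H * Nf / Nd
Nf / Nd = 5 / 7 = 0.7143
q = 5.46e-05 * 2.1 * 0.7143
q = 8.19e-05 m^3/s per m


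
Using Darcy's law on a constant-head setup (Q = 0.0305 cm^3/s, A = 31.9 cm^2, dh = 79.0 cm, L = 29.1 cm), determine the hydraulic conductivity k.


Compute hydraulic gradient:
i = dh / L = 79.0 / 29.1 = 2.71478
Then apply Darcy's law:
k = Q / (A * i)
k = 0.0305 / (31.9 * 2.71478)
k = 0.0305 / 86.6014
k = 0.000352 cm/s


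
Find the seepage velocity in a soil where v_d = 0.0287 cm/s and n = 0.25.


Result: 0.1148 cm/s

Derivation:
Using v_s = v_d / n
v_s = 0.0287 / 0.25
v_s = 0.1148 cm/s


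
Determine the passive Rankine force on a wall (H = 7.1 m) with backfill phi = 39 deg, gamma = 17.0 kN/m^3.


Compute passive earth pressure coefficient:
Kp = tan^2(45 + phi/2) = tan^2(64.5) = 4.395495
Compute passive force:
Pp = 0.5 * Kp * gamma * H^2
Pp = 0.5 * 4.395495 * 17.0 * 7.1^2
Pp = 1883.4 kN/m


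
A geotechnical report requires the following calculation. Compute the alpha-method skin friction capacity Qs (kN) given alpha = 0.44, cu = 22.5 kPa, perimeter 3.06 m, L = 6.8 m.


Result: 206.0 kN

Derivation:
Using Qs = alpha * cu * perimeter * L
Qs = 0.44 * 22.5 * 3.06 * 6.8
Qs = 206.0 kN


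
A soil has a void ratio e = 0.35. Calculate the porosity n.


Result: 0.2593

Derivation:
Using the relation n = e / (1 + e)
n = 0.35 / (1 + 0.35)
n = 0.35 / 1.35
n = 0.2593


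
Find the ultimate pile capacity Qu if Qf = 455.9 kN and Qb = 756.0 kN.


Result: 1211.9 kN

Derivation:
Using Qu = Qf + Qb
Qu = 455.9 + 756.0
Qu = 1211.9 kN


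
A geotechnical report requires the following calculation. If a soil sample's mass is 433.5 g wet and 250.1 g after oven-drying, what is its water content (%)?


Result: 73.33 %

Derivation:
Using w = (m_wet - m_dry) / m_dry * 100
m_wet - m_dry = 433.5 - 250.1 = 183.4 g
w = 183.4 / 250.1 * 100
w = 73.33 %


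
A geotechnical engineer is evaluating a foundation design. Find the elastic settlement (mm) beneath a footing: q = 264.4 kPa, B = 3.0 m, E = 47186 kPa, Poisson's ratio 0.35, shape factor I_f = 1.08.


Using Se = q * B * (1 - nu^2) * I_f / E
1 - nu^2 = 1 - 0.35^2 = 0.8775
Se = 264.4 * 3.0 * 0.8775 * 1.08 / 47186
Se = 0.015931 m
Convert to mm: Se = 0.015931 * 1000 = 15.931 mm


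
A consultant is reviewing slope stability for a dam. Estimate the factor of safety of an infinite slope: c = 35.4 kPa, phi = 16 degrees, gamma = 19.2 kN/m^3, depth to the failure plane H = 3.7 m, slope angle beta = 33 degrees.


Using Fs = c / (gamma*H*sin(beta)*cos(beta)) + tan(phi)/tan(beta)
Cohesion contribution = 35.4 / (19.2*3.7*sin(33)*cos(33))
Cohesion contribution = 1.09094
Friction contribution = tan(16)/tan(33) = 0.441549
Fs = 1.09094 + 0.441549
Fs = 1.532


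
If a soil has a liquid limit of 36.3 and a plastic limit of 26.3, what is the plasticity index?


Using PI = LL - PL
PI = 36.3 - 26.3
PI = 10.0


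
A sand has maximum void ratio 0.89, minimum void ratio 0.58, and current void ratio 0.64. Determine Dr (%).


Using Dr = (e_max - e) / (e_max - e_min) * 100
e_max - e = 0.89 - 0.64 = 0.25
e_max - e_min = 0.89 - 0.58 = 0.31
Dr = 0.25 / 0.31 * 100
Dr = 80.65 %


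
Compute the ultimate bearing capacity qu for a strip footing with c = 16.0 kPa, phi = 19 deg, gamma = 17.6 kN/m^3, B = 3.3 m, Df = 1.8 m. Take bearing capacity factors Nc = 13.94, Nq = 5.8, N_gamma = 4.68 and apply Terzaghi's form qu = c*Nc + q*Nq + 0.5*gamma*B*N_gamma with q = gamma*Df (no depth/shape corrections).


Result: 542.69 kPa

Derivation:
Compute qu = c*Nc + gamma*Df*Nq + 0.5*gamma*B*N_gamma
Term 1: 16.0 * 13.94 = 223.04
Term 2: 17.6 * 1.8 * 5.8 = 183.744
Term 3: 0.5 * 17.6 * 3.3 * 4.68 = 135.9072
qu = 223.04 + 183.744 + 135.9072
qu = 542.69 kPa


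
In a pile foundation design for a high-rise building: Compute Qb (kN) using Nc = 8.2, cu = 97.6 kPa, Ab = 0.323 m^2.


Using Qb = Nc * cu * Ab
Qb = 8.2 * 97.6 * 0.323
Qb = 258.5 kN


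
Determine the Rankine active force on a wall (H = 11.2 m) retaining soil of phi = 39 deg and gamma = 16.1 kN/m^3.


Compute active earth pressure coefficient:
Ka = tan^2(45 - phi/2) = tan^2(25.5) = 0.227506
Compute active force:
Pa = 0.5 * Ka * gamma * H^2
Pa = 0.5 * 0.227506 * 16.1 * 11.2^2
Pa = 229.73 kN/m


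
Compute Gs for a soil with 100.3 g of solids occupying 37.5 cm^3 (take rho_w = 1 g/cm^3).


Using Gs = m_s / (V_s * rho_w)
Since rho_w = 1 g/cm^3:
Gs = 100.3 / 37.5
Gs = 2.675


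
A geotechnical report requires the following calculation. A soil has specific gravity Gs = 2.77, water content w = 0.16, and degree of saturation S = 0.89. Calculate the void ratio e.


Using the relation e = Gs * w / S
e = 2.77 * 0.16 / 0.89
e = 0.498


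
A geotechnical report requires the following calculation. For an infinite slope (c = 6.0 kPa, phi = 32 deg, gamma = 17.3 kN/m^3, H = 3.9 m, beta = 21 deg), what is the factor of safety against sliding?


Result: 1.894

Derivation:
Using Fs = c / (gamma*H*sin(beta)*cos(beta)) + tan(phi)/tan(beta)
Cohesion contribution = 6.0 / (17.3*3.9*sin(21)*cos(21))
Cohesion contribution = 0.265803
Friction contribution = tan(32)/tan(21) = 1.62784
Fs = 0.265803 + 1.62784
Fs = 1.894


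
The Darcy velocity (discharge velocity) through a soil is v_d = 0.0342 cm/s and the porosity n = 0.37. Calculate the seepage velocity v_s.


Using v_s = v_d / n
v_s = 0.0342 / 0.37
v_s = 0.09243 cm/s


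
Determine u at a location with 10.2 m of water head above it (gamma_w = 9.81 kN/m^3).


Result: 100.06 kPa

Derivation:
Using u = gamma_w * h_w
u = 9.81 * 10.2
u = 100.06 kPa


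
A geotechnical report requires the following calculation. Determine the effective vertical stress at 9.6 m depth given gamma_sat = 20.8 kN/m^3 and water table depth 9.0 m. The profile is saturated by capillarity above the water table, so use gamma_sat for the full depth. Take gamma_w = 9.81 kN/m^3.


Result: 193.79 kPa

Derivation:
Total stress = gamma_sat * depth
sigma = 20.8 * 9.6 = 199.68 kPa
Pore water pressure u = gamma_w * (depth - d_wt)
u = 9.81 * (9.6 - 9.0) = 5.886 kPa
Effective stress = sigma - u
sigma' = 199.68 - 5.886 = 193.79 kPa


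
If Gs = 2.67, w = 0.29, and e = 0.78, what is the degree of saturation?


Using S = Gs * w / e
S = 2.67 * 0.29 / 0.78
S = 0.9927


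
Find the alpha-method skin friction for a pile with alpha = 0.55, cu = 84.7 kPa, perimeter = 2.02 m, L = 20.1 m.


Using Qs = alpha * cu * perimeter * L
Qs = 0.55 * 84.7 * 2.02 * 20.1
Qs = 1891.44 kN


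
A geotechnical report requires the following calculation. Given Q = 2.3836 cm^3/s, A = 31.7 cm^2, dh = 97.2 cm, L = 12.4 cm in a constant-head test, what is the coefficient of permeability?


Result: 0.009592 cm/s

Derivation:
Compute hydraulic gradient:
i = dh / L = 97.2 / 12.4 = 7.83871
Then apply Darcy's law:
k = Q / (A * i)
k = 2.3836 / (31.7 * 7.83871)
k = 2.3836 / 248.487
k = 0.009592 cm/s


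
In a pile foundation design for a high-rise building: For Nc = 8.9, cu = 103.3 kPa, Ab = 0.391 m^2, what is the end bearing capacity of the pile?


Using Qb = Nc * cu * Ab
Qb = 8.9 * 103.3 * 0.391
Qb = 359.47 kN


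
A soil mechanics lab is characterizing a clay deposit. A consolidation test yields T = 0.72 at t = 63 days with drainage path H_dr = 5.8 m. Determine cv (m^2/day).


Result: 0.38446 m^2/day

Derivation:
Using cv = T * H_dr^2 / t
H_dr^2 = 5.8^2 = 33.64
cv = 0.72 * 33.64 / 63
cv = 0.38446 m^2/day


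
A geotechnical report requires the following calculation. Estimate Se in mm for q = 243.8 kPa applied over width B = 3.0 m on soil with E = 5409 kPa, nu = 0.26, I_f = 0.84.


Using Se = q * B * (1 - nu^2) * I_f / E
1 - nu^2 = 1 - 0.26^2 = 0.9324
Se = 243.8 * 3.0 * 0.9324 * 0.84 / 5409
Se = 0.105906 m
Convert to mm: Se = 0.105906 * 1000 = 105.906 mm


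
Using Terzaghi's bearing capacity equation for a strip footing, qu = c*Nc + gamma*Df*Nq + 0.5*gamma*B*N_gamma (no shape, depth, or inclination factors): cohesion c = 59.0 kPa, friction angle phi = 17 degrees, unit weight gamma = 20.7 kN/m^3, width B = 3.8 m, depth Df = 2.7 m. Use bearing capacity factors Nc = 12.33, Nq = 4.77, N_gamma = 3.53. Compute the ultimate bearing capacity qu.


Result: 1132.9 kPa

Derivation:
Compute qu = c*Nc + gamma*Df*Nq + 0.5*gamma*B*N_gamma
Term 1: 59.0 * 12.33 = 727.47
Term 2: 20.7 * 2.7 * 4.77 = 266.5953
Term 3: 0.5 * 20.7 * 3.8 * 3.53 = 138.8349
qu = 727.47 + 266.5953 + 138.8349
qu = 1132.9 kPa


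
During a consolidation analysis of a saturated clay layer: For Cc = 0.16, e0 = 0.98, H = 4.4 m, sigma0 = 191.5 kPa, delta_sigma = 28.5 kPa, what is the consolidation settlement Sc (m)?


Using Sc = Cc * H / (1 + e0) * log10((sigma0 + delta_sigma) / sigma0)
Stress ratio = (191.5 + 28.5) / 191.5 = 1.14883
log10(1.14883) = 0.0602539
Cc * H / (1 + e0) = 0.16 * 4.4 / (1 + 0.98) = 0.355556
Sc = 0.355556 * 0.0602539
Sc = 0.0214 m


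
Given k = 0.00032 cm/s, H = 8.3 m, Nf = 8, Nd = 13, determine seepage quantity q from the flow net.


Result: 1.634e-05 m^3/s per m

Derivation:
Convert k to m/s for unit consistency with H:
k = 0.00032 cm/s = 0.00032 / 100 m/s = 3.2e-06 m/s
Using q = k * H * Nf / Nd
Nf / Nd = 8 / 13 = 0.6154
q = 3.2e-06 * 8.3 * 0.6154
q = 1.634e-05 m^3/s per m


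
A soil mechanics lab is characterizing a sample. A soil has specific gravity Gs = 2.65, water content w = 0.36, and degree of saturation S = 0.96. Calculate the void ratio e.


Using the relation e = Gs * w / S
e = 2.65 * 0.36 / 0.96
e = 0.9938


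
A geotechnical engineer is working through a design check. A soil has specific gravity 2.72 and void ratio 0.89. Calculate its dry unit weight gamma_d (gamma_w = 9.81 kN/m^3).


Using gamma_d = Gs * gamma_w / (1 + e)
gamma_d = 2.72 * 9.81 / (1 + 0.89)
gamma_d = 2.72 * 9.81 / 1.89
gamma_d = 14.118 kN/m^3


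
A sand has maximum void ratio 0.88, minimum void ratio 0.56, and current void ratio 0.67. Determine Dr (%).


Using Dr = (e_max - e) / (e_max - e_min) * 100
e_max - e = 0.88 - 0.67 = 0.21
e_max - e_min = 0.88 - 0.56 = 0.32
Dr = 0.21 / 0.32 * 100
Dr = 65.62 %


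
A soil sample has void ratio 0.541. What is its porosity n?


Using the relation n = e / (1 + e)
n = 0.541 / (1 + 0.541)
n = 0.541 / 1.541
n = 0.3511


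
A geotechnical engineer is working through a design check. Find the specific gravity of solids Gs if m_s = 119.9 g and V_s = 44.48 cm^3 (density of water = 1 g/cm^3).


Using Gs = m_s / (V_s * rho_w)
Since rho_w = 1 g/cm^3:
Gs = 119.9 / 44.48
Gs = 2.696


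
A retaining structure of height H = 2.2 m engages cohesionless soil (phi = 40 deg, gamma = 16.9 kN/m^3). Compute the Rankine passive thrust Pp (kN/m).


Compute passive earth pressure coefficient:
Kp = tan^2(45 + phi/2) = tan^2(65.0) = 4.59891
Compute passive force:
Pp = 0.5 * Kp * gamma * H^2
Pp = 0.5 * 4.59891 * 16.9 * 2.2^2
Pp = 188.09 kN/m


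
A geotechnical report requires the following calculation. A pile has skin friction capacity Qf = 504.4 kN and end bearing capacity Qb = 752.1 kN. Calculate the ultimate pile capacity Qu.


Using Qu = Qf + Qb
Qu = 504.4 + 752.1
Qu = 1256.5 kN


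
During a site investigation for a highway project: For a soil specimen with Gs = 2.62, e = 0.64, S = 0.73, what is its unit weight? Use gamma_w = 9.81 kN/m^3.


Result: 18.467 kN/m^3

Derivation:
Using gamma = gamma_w * (Gs + S*e) / (1 + e)
Numerator: Gs + S*e = 2.62 + 0.73*0.64 = 3.0872
Denominator: 1 + e = 1 + 0.64 = 1.64
gamma = 9.81 * 3.0872 / 1.64
gamma = 18.467 kN/m^3


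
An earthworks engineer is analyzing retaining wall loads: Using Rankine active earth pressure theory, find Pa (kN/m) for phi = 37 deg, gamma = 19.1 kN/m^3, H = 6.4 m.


Result: 97.24 kN/m

Derivation:
Compute active earth pressure coefficient:
Ka = tan^2(45 - phi/2) = tan^2(26.5) = 0.248584
Compute active force:
Pa = 0.5 * Ka * gamma * H^2
Pa = 0.5 * 0.248584 * 19.1 * 6.4^2
Pa = 97.24 kN/m


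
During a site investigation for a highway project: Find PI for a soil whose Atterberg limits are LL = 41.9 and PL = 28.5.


Result: 13.4

Derivation:
Using PI = LL - PL
PI = 41.9 - 28.5
PI = 13.4


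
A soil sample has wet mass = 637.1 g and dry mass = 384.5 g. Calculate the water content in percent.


Using w = (m_wet - m_dry) / m_dry * 100
m_wet - m_dry = 637.1 - 384.5 = 252.6 g
w = 252.6 / 384.5 * 100
w = 65.7 %


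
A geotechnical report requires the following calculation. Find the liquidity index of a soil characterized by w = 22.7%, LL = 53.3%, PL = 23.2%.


Result: -0.017

Derivation:
First compute the plasticity index:
PI = LL - PL = 53.3 - 23.2 = 30.1
Then compute the liquidity index:
LI = (w - PL) / PI
LI = (22.7 - 23.2) / 30.1
LI = -0.017


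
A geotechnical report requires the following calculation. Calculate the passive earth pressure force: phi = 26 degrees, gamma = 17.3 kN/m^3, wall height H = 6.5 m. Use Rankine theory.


Result: 935.98 kN/m

Derivation:
Compute passive earth pressure coefficient:
Kp = tan^2(45 + phi/2) = tan^2(58.0) = 2.561071
Compute passive force:
Pp = 0.5 * Kp * gamma * H^2
Pp = 0.5 * 2.561071 * 17.3 * 6.5^2
Pp = 935.98 kN/m


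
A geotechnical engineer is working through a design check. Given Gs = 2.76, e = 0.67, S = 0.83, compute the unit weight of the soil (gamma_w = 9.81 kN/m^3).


Using gamma = gamma_w * (Gs + S*e) / (1 + e)
Numerator: Gs + S*e = 2.76 + 0.83*0.67 = 3.3161
Denominator: 1 + e = 1 + 0.67 = 1.67
gamma = 9.81 * 3.3161 / 1.67
gamma = 19.48 kN/m^3


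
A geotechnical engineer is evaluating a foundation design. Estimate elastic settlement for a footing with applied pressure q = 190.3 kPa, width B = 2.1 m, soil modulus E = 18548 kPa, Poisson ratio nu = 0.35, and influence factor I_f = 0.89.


Using Se = q * B * (1 - nu^2) * I_f / E
1 - nu^2 = 1 - 0.35^2 = 0.8775
Se = 190.3 * 2.1 * 0.8775 * 0.89 / 18548
Se = 0.016827 m
Convert to mm: Se = 0.016827 * 1000 = 16.827 mm


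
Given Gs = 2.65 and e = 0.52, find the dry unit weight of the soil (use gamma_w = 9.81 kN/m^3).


Result: 17.103 kN/m^3

Derivation:
Using gamma_d = Gs * gamma_w / (1 + e)
gamma_d = 2.65 * 9.81 / (1 + 0.52)
gamma_d = 2.65 * 9.81 / 1.52
gamma_d = 17.103 kN/m^3


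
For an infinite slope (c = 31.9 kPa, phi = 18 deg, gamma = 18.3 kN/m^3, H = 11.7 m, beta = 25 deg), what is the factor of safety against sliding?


Using Fs = c / (gamma*H*sin(beta)*cos(beta)) + tan(phi)/tan(beta)
Cohesion contribution = 31.9 / (18.3*11.7*sin(25)*cos(25))
Cohesion contribution = 0.388982
Friction contribution = tan(18)/tan(25) = 0.696793
Fs = 0.388982 + 0.696793
Fs = 1.086


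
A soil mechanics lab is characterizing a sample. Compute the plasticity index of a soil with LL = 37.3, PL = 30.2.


Using PI = LL - PL
PI = 37.3 - 30.2
PI = 7.1


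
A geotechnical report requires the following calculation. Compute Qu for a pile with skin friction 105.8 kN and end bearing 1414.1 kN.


Result: 1519.9 kN

Derivation:
Using Qu = Qf + Qb
Qu = 105.8 + 1414.1
Qu = 1519.9 kN


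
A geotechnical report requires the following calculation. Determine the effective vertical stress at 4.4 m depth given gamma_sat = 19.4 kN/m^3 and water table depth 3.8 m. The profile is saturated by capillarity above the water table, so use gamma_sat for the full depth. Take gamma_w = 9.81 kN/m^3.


Total stress = gamma_sat * depth
sigma = 19.4 * 4.4 = 85.36 kPa
Pore water pressure u = gamma_w * (depth - d_wt)
u = 9.81 * (4.4 - 3.8) = 5.886 kPa
Effective stress = sigma - u
sigma' = 85.36 - 5.886 = 79.47 kPa


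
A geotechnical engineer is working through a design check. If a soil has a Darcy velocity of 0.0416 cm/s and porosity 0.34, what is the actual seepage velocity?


Using v_s = v_d / n
v_s = 0.0416 / 0.34
v_s = 0.12235 cm/s


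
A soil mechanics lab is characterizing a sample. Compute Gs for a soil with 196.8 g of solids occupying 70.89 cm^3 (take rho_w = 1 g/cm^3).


Result: 2.776

Derivation:
Using Gs = m_s / (V_s * rho_w)
Since rho_w = 1 g/cm^3:
Gs = 196.8 / 70.89
Gs = 2.776


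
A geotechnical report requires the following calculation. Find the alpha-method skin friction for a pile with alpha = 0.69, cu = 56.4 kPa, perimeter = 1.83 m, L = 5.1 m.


Using Qs = alpha * cu * perimeter * L
Qs = 0.69 * 56.4 * 1.83 * 5.1
Qs = 363.2 kN


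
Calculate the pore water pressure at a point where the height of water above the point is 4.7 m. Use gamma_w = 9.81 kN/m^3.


Using u = gamma_w * h_w
u = 9.81 * 4.7
u = 46.11 kPa


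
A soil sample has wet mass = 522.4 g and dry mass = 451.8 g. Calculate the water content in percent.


Result: 15.63 %

Derivation:
Using w = (m_wet - m_dry) / m_dry * 100
m_wet - m_dry = 522.4 - 451.8 = 70.6 g
w = 70.6 / 451.8 * 100
w = 15.63 %
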